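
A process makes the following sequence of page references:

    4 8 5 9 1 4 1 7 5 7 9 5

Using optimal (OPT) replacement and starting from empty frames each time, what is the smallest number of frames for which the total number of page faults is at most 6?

4

f=1: 12 faults
f=2: 8 faults
f=3: 7 faults
f=4: 6 faults
f=5: 6 faults
f=6: 6 faults
Smallest f with faults ≤ 6 is 4.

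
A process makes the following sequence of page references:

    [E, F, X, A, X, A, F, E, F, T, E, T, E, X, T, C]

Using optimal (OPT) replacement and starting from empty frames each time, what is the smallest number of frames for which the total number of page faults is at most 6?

4

f=1: 16 faults
f=2: 9 faults
f=3: 7 faults
f=4: 6 faults
f=5: 6 faults
f=6: 6 faults
Smallest f with faults ≤ 6 is 4.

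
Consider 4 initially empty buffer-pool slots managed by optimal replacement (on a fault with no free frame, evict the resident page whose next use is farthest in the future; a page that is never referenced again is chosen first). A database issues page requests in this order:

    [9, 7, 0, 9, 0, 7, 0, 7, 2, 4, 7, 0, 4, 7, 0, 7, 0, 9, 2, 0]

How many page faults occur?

6

9 -> fault, frames [9]
7 -> fault, frames [9, 7]
0 -> fault, frames [9, 7, 0]
9 -> hit
0 -> hit
7 -> hit
0 -> hit
7 -> hit
2 -> fault, frames [9, 7, 0, 2]
4 -> fault, evict 2, frames [9, 7, 0, 4]
7 -> hit
0 -> hit
4 -> hit
7 -> hit
0 -> hit
7 -> hit
0 -> hit
9 -> hit
2 -> fault, evict 4, frames [9, 7, 0, 2]
0 -> hit
Page faults: 6.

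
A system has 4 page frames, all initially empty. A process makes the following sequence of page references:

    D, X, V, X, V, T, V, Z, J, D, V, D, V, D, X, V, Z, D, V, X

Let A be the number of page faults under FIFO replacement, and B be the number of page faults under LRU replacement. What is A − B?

Under FIFO: F F F . . F . F F F F . . . F . F . . . → 10 faults.
Under LRU: F F F . . F . F F F . . . . F . F . . . → 9 faults.
A − B = 10 − 9 = 1.

1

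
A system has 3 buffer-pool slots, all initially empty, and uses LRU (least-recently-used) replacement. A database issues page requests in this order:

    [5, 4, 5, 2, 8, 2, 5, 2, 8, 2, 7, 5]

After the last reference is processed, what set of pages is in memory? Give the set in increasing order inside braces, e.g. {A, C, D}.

{2, 5, 7}

5 → fault, frames (5)
4 → fault, frames (5 4)
5 → hit
2 → fault, frames (4 5 2)
8 → fault, evict 4, frames (5 2 8)
2 → hit
5 → hit
2 → hit
8 → hit
2 → hit
7 → fault, evict 5, frames (8 2 7)
5 → fault, evict 8, frames (2 7 5)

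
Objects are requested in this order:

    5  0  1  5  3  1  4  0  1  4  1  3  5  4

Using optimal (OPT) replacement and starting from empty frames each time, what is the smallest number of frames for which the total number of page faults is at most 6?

f=1: 14 faults
f=2: 9 faults
f=3: 7 faults
f=4: 6 faults
f=5: 5 faults
Smallest f with faults ≤ 6 is 4.

4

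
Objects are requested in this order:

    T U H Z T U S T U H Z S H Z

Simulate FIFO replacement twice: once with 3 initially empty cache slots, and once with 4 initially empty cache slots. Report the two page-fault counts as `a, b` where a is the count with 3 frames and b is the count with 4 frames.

3 frames: F F F F F F F . . F F . . . → 9 faults.
4 frames: F F F F . . F F F F F F . . → 10 faults.
10 > 9: adding a frame increased faults — Belady's anomaly.

9, 10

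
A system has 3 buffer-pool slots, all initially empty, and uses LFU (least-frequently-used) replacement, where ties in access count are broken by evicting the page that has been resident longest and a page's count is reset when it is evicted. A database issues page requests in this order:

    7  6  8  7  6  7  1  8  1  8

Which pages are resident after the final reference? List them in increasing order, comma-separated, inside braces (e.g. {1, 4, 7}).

7 -> fault, frames {7}
6 -> fault, frames {7,6}
8 -> fault, frames {7,6,8}
7 -> hit
6 -> hit
7 -> hit
1 -> fault, evict 8, frames {7,6,1}
8 -> fault, evict 1, frames {7,6,8}
1 -> fault, evict 8, frames {7,6,1}
8 -> fault, evict 1, frames {7,6,8}

{6, 7, 8}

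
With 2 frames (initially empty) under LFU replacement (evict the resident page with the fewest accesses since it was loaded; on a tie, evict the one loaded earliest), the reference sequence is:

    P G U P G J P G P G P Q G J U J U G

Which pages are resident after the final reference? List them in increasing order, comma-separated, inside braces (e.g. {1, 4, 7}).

{G, P}

P: fault, frames (P)
G: fault, frames (P G)
U: fault, evict P, frames (G U)
P: fault, evict G, frames (U P)
G: fault, evict U, frames (P G)
J: fault, evict P, frames (G J)
P: fault, evict G, frames (J P)
G: fault, evict J, frames (P G)
P: hit
G: hit
P: hit
Q: fault, evict G, frames (P Q)
G: fault, evict Q, frames (P G)
J: fault, evict G, frames (P J)
U: fault, evict J, frames (P U)
J: fault, evict U, frames (P J)
U: fault, evict J, frames (P U)
G: fault, evict U, frames (P G)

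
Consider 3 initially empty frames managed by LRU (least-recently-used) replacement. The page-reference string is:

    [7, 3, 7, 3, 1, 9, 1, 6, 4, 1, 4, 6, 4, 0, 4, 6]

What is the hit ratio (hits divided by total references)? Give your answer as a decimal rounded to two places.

7 -> fault, frames [7]
3 -> fault, frames [7, 3]
7 -> hit
3 -> hit
1 -> fault, frames [7, 3, 1]
9 -> fault, evict 7, frames [3, 1, 9]
1 -> hit
6 -> fault, evict 3, frames [9, 1, 6]
4 -> fault, evict 9, frames [1, 6, 4]
1 -> hit
4 -> hit
6 -> hit
4 -> hit
0 -> fault, evict 1, frames [6, 4, 0]
4 -> hit
6 -> hit
Hits: 9 of 16 references → 9/16 = 0.5625.

0.56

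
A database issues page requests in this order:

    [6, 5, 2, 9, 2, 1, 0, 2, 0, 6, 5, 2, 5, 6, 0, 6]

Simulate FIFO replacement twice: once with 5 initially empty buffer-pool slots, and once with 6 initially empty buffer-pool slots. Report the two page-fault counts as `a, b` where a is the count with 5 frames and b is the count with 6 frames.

5 frames: F F F F . F F . . F F F . . . . → 9 faults.
6 frames: F F F F . F F . . . . . . . . . → 6 faults.
6 < 9: adding a frame reduced faults, as is typical.

9, 6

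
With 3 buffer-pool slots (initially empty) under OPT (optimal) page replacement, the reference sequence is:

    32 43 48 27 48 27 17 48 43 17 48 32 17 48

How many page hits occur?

8

32: miss, frames (32)
43: miss, frames (32 43)
48: miss, frames (32 43 48)
27: miss, evict 32, frames (43 48 27)
48: hit
27: hit
17: miss, evict 27, frames (43 48 17)
48: hit
43: hit
17: hit
48: hit
32: miss, evict 43, frames (48 17 32)
17: hit
48: hit
Hits: 8.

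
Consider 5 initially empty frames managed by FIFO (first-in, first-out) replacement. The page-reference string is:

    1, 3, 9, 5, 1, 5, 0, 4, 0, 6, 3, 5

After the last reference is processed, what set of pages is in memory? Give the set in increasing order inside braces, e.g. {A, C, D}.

1 -> fault, frames (1)
3 -> fault, frames (1 3)
9 -> fault, frames (1 3 9)
5 -> fault, frames (1 3 9 5)
1 -> hit
5 -> hit
0 -> fault, frames (1 3 9 5 0)
4 -> fault, evict 1, frames (3 9 5 0 4)
0 -> hit
6 -> fault, evict 3, frames (9 5 0 4 6)
3 -> fault, evict 9, frames (5 0 4 6 3)
5 -> hit

{0, 3, 4, 5, 6}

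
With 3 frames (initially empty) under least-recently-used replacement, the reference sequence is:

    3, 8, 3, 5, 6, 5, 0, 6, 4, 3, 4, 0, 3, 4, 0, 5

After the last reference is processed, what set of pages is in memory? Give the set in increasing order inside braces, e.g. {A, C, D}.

3 → fault, frames [3]
8 → fault, frames [3, 8]
3 → hit
5 → fault, frames [8, 3, 5]
6 → fault, evict 8, frames [3, 5, 6]
5 → hit
0 → fault, evict 3, frames [6, 5, 0]
6 → hit
4 → fault, evict 5, frames [0, 6, 4]
3 → fault, evict 0, frames [6, 4, 3]
4 → hit
0 → fault, evict 6, frames [3, 4, 0]
3 → hit
4 → hit
0 → hit
5 → fault, evict 3, frames [4, 0, 5]

{0, 4, 5}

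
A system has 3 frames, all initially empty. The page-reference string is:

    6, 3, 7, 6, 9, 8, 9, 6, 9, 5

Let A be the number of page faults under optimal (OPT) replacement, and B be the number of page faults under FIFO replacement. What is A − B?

-1

Under OPT: F F F . F F . . . F → 6 faults.
Under FIFO: F F F . F F . F . F → 7 faults.
A − B = 6 − 7 = -1.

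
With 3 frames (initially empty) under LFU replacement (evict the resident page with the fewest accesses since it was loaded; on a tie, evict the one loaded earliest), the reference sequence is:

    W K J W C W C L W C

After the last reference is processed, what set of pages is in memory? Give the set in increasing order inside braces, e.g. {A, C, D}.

{C, L, W}

W → miss, frames {W}
K → miss, frames {W,K}
J → miss, frames {W,K,J}
W → hit
C → miss, evict K, frames {W,J,C}
W → hit
C → hit
L → miss, evict J, frames {W,C,L}
W → hit
C → hit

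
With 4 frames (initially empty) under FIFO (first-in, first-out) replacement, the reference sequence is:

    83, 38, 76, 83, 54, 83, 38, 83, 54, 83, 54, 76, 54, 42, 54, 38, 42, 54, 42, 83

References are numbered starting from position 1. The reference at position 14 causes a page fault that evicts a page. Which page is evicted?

pos 1: 83 -> miss, frames [83]
pos 2: 38 -> miss, frames [83, 38]
pos 3: 76 -> miss, frames [83, 38, 76]
pos 4: 83 -> hit
pos 5: 54 -> miss, frames [83, 38, 76, 54]
pos 6: 83 -> hit
pos 7: 38 -> hit
pos 8: 83 -> hit
pos 9: 54 -> hit
pos 10: 83 -> hit
pos 11: 54 -> hit
pos 12: 76 -> hit
pos 13: 54 -> hit
pos 14: 42 -> miss, evict 83, frames [38, 76, 54, 42]
At position 14, page 83 is evicted.

83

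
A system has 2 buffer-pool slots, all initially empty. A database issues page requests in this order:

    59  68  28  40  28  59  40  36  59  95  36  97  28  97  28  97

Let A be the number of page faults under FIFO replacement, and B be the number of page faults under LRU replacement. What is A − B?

Under FIFO: F F F F . F . F . F . F F . . . → 9 faults.
Under LRU: F F F F . F F F F F F F F . . . → 12 faults.
A − B = 9 − 12 = -3.

-3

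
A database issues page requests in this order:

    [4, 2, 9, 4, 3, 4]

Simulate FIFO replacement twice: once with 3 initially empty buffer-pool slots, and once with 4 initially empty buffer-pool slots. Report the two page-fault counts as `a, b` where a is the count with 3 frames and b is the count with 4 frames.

5, 4

3 frames: F F F . F F → 5 faults.
4 frames: F F F . F . → 4 faults.
4 < 5: adding a frame reduced faults, as is typical.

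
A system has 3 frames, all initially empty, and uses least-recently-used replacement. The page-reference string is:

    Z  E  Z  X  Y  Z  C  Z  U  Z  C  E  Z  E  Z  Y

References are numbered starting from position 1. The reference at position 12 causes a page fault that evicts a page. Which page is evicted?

pos 1: Z -> fault, frames {Z}
pos 2: E -> fault, frames {Z,E}
pos 3: Z -> hit
pos 4: X -> fault, frames {E,Z,X}
pos 5: Y -> fault, evict E, frames {Z,X,Y}
pos 6: Z -> hit
pos 7: C -> fault, evict X, frames {Y,Z,C}
pos 8: Z -> hit
pos 9: U -> fault, evict Y, frames {C,Z,U}
pos 10: Z -> hit
pos 11: C -> hit
pos 12: E -> fault, evict U, frames {Z,C,E}
At position 12, page U is evicted.

U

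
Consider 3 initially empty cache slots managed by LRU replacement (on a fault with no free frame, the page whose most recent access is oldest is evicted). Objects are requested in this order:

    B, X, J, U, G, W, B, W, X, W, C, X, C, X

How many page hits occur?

5

B: fault, frames [B]
X: fault, frames [B, X]
J: fault, frames [B, X, J]
U: fault, evict B, frames [X, J, U]
G: fault, evict X, frames [J, U, G]
W: fault, evict J, frames [U, G, W]
B: fault, evict U, frames [G, W, B]
W: hit
X: fault, evict G, frames [B, W, X]
W: hit
C: fault, evict B, frames [X, W, C]
X: hit
C: hit
X: hit
Hits: 5.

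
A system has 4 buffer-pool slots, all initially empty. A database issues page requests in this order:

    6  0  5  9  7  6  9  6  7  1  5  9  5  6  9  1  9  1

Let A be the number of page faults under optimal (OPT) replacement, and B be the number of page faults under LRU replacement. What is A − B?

-4

Under OPT: F F F F F . . . . F . . . . . . . . → 6 faults.
Under LRU: F F F F F F . . . F F F . F . . . . → 10 faults.
A − B = 6 − 10 = -4.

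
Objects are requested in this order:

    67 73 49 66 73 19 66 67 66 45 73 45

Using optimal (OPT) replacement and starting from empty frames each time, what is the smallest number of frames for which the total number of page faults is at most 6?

f=1: 12 faults
f=2: 8 faults
f=3: 7 faults
f=4: 6 faults
f=5: 6 faults
f=6: 6 faults
Smallest f with faults ≤ 6 is 4.

4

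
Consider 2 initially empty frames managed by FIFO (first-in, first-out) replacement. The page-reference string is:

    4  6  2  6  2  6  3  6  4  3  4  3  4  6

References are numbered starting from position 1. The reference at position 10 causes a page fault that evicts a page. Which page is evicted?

6

pos 1: 4 → miss, frames {4}
pos 2: 6 → miss, frames {4,6}
pos 3: 2 → miss, evict 4, frames {6,2}
pos 4: 6 → hit
pos 5: 2 → hit
pos 6: 6 → hit
pos 7: 3 → miss, evict 6, frames {2,3}
pos 8: 6 → miss, evict 2, frames {3,6}
pos 9: 4 → miss, evict 3, frames {6,4}
pos 10: 3 → miss, evict 6, frames {4,3}
At position 10, page 6 is evicted.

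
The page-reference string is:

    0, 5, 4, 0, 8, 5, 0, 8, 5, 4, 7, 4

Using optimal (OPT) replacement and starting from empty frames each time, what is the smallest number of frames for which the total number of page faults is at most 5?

4

f=1: 12 faults
f=2: 8 faults
f=3: 6 faults
f=4: 5 faults
f=5: 5 faults
Smallest f with faults ≤ 5 is 4.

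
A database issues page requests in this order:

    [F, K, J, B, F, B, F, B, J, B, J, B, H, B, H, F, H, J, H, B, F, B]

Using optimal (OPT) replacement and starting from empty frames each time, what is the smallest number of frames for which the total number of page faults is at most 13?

2

f=1: 22 faults
f=2: 10 faults
f=3: 7 faults
f=4: 5 faults
f=5: 5 faults
Smallest f with faults ≤ 13 is 2.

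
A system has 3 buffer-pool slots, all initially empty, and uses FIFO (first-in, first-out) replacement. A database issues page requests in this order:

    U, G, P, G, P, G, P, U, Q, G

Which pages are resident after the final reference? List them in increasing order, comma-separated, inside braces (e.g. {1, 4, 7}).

{G, P, Q}

U → fault, frames {U}
G → fault, frames {U,G}
P → fault, frames {U,G,P}
G → hit
P → hit
G → hit
P → hit
U → hit
Q → fault, evict U, frames {G,P,Q}
G → hit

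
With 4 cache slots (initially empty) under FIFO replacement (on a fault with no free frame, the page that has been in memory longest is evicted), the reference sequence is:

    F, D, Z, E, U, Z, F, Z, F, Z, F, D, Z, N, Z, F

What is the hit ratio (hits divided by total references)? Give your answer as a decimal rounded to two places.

0.44

F → miss, frames (F)
D → miss, frames (F D)
Z → miss, frames (F D Z)
E → miss, frames (F D Z E)
U → miss, evict F, frames (D Z E U)
Z → hit
F → miss, evict D, frames (Z E U F)
Z → hit
F → hit
Z → hit
F → hit
D → miss, evict Z, frames (E U F D)
Z → miss, evict E, frames (U F D Z)
N → miss, evict U, frames (F D Z N)
Z → hit
F → hit
Hits: 7 of 16 references → 7/16 = 0.4375.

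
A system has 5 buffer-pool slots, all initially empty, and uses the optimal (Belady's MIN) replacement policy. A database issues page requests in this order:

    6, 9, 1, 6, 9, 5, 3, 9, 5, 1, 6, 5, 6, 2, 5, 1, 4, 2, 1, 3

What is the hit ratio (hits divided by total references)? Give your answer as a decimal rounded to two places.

6 → fault, frames (6)
9 → fault, frames (6 9)
1 → fault, frames (6 9 1)
6 → hit
9 → hit
5 → fault, frames (6 9 1 5)
3 → fault, frames (6 9 1 5 3)
9 → hit
5 → hit
1 → hit
6 → hit
5 → hit
6 → hit
2 → fault, evict 9, frames (6 1 5 3 2)
5 → hit
1 → hit
4 → fault, evict 5, frames (6 1 3 2 4)
2 → hit
1 → hit
3 → hit
Hits: 13 of 20 references → 13/20 = 0.6500.

0.65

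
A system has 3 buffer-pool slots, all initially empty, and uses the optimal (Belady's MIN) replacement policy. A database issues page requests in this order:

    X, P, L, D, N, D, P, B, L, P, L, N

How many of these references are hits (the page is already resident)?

5

X: fault, frames (X)
P: fault, frames (X P)
L: fault, frames (X P L)
D: fault, evict X, frames (P L D)
N: fault, evict L, frames (P D N)
D: hit
P: hit
B: fault, evict D, frames (P N B)
L: fault, evict B, frames (P N L)
P: hit
L: hit
N: hit
Hits: 5.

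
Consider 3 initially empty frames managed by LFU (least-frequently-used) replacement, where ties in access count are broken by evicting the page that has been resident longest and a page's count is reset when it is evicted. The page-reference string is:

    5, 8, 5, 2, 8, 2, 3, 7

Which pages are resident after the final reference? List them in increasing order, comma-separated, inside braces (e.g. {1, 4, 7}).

{2, 7, 8}

5: fault, frames {5}
8: fault, frames {5,8}
5: hit
2: fault, frames {5,8,2}
8: hit
2: hit
3: fault, evict 5, frames {8,2,3}
7: fault, evict 3, frames {8,2,7}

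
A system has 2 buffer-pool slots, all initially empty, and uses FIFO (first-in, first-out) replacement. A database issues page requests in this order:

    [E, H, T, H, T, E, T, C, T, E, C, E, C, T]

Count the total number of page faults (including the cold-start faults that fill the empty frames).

E → miss, frames [E]
H → miss, frames [E, H]
T → miss, evict E, frames [H, T]
H → hit
T → hit
E → miss, evict H, frames [T, E]
T → hit
C → miss, evict T, frames [E, C]
T → miss, evict E, frames [C, T]
E → miss, evict C, frames [T, E]
C → miss, evict T, frames [E, C]
E → hit
C → hit
T → miss, evict E, frames [C, T]
Page faults: 9.

9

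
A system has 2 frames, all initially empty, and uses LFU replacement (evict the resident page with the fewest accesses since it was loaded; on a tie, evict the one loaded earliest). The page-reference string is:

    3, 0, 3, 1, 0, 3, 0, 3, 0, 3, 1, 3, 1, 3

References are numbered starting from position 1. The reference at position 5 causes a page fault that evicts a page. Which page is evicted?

1

pos 1: 3 -> fault, frames (3)
pos 2: 0 -> fault, frames (3 0)
pos 3: 3 -> hit
pos 4: 1 -> fault, evict 0, frames (3 1)
pos 5: 0 -> fault, evict 1, frames (3 0)
At position 5, page 1 is evicted.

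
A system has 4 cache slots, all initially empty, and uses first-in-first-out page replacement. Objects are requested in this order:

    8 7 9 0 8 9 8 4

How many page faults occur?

5

8 -> miss, frames [8]
7 -> miss, frames [8, 7]
9 -> miss, frames [8, 7, 9]
0 -> miss, frames [8, 7, 9, 0]
8 -> hit
9 -> hit
8 -> hit
4 -> miss, evict 8, frames [7, 9, 0, 4]
Page faults: 5.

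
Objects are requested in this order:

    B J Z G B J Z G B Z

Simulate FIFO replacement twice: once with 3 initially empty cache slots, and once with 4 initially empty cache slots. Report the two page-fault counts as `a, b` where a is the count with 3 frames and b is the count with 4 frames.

9, 4

3 frames: F F F F F F F F F . → 9 faults.
4 frames: F F F F . . . . . . → 4 faults.
4 < 9: adding a frame reduced faults, as is typical.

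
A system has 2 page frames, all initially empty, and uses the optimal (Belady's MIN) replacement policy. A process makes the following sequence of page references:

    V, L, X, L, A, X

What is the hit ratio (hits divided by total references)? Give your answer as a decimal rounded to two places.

0.33

V → miss, frames (V)
L → miss, frames (V L)
X → miss, evict V, frames (L X)
L → hit
A → miss, evict L, frames (X A)
X → hit
Hits: 2 of 6 references → 2/6 = 0.3333.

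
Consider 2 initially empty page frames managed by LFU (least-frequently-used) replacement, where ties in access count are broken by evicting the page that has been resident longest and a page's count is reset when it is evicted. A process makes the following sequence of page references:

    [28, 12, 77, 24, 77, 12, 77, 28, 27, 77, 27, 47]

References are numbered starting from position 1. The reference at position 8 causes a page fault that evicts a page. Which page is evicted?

pos 1: 28: miss, frames {28}
pos 2: 12: miss, frames {28,12}
pos 3: 77: miss, evict 28, frames {12,77}
pos 4: 24: miss, evict 12, frames {77,24}
pos 5: 77: hit
pos 6: 12: miss, evict 24, frames {77,12}
pos 7: 77: hit
pos 8: 28: miss, evict 12, frames {77,28}
At position 8, page 12 is evicted.

12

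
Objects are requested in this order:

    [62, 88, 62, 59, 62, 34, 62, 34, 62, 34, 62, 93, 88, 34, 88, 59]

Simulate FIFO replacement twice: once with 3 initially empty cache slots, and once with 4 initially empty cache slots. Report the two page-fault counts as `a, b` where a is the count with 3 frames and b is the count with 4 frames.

9, 5

3 frames: F F . F . F F . . . . F F F . F → 9 faults.
4 frames: F F . F . F . . . . . F . . . . → 5 faults.
5 < 9: adding a frame reduced faults, as is typical.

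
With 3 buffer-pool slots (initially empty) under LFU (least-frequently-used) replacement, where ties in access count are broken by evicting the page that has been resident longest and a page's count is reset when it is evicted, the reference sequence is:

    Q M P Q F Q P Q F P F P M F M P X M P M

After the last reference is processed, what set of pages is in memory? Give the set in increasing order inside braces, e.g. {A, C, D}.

{M, P, Q}

Q → miss, frames {Q}
M → miss, frames {Q,M}
P → miss, frames {Q,M,P}
Q → hit
F → miss, evict M, frames {Q,P,F}
Q → hit
P → hit
Q → hit
F → hit
P → hit
F → hit
P → hit
M → miss, evict F, frames {Q,P,M}
F → miss, evict M, frames {Q,P,F}
M → miss, evict F, frames {Q,P,M}
P → hit
X → miss, evict M, frames {Q,P,X}
M → miss, evict X, frames {Q,P,M}
P → hit
M → hit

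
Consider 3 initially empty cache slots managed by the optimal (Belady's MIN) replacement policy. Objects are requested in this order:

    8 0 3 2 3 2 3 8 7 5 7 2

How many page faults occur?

6

8 → fault, frames [8]
0 → fault, frames [8, 0]
3 → fault, frames [8, 0, 3]
2 → fault, evict 0, frames [8, 3, 2]
3 → hit
2 → hit
3 → hit
8 → hit
7 → fault, evict 3, frames [8, 2, 7]
5 → fault, evict 8, frames [2, 7, 5]
7 → hit
2 → hit
Page faults: 6.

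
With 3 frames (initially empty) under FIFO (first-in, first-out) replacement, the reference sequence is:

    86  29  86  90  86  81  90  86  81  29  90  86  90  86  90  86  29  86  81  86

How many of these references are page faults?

9

86 → miss, frames [86]
29 → miss, frames [86, 29]
86 → hit
90 → miss, frames [86, 29, 90]
86 → hit
81 → miss, evict 86, frames [29, 90, 81]
90 → hit
86 → miss, evict 29, frames [90, 81, 86]
81 → hit
29 → miss, evict 90, frames [81, 86, 29]
90 → miss, evict 81, frames [86, 29, 90]
86 → hit
90 → hit
86 → hit
90 → hit
86 → hit
29 → hit
86 → hit
81 → miss, evict 86, frames [29, 90, 81]
86 → miss, evict 29, frames [90, 81, 86]
Page faults: 9.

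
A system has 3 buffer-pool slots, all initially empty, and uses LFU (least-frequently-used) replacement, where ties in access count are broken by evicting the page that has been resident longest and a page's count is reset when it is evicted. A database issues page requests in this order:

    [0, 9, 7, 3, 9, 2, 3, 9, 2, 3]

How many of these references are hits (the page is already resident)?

5

0 -> miss, frames {0}
9 -> miss, frames {0,9}
7 -> miss, frames {0,9,7}
3 -> miss, evict 0, frames {9,7,3}
9 -> hit
2 -> miss, evict 7, frames {9,3,2}
3 -> hit
9 -> hit
2 -> hit
3 -> hit
Hits: 5.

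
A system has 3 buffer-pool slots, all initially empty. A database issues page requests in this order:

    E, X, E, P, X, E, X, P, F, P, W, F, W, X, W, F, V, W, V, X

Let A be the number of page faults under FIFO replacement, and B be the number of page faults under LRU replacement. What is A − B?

Under FIFO: F F . F . . . . F . F . . F . . F . . . → 7 faults.
Under LRU: F F . F . . . . F . F . . F . . F . . F → 8 faults.
A − B = 7 − 8 = -1.

-1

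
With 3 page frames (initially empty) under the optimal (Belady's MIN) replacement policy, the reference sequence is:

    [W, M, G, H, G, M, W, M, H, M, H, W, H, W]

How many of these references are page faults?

5

W -> fault, frames (W)
M -> fault, frames (W M)
G -> fault, frames (W M G)
H -> fault, evict W, frames (M G H)
G -> hit
M -> hit
W -> fault, evict G, frames (M H W)
M -> hit
H -> hit
M -> hit
H -> hit
W -> hit
H -> hit
W -> hit
Page faults: 5.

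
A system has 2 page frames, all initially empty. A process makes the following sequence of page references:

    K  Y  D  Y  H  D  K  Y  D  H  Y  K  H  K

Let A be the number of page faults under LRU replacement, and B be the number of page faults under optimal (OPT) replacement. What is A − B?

Under LRU: F F F . F F F F F F F F F . → 12 faults.
Under OPT: F F F . F . F F . F . F . . → 8 faults.
A − B = 12 − 8 = 4.

4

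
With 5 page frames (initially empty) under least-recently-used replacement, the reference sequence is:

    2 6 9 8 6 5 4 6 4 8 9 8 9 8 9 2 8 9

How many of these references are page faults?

2 → miss, frames (2)
6 → miss, frames (2 6)
9 → miss, frames (2 6 9)
8 → miss, frames (2 6 9 8)
6 → hit
5 → miss, frames (2 9 8 6 5)
4 → miss, evict 2, frames (9 8 6 5 4)
6 → hit
4 → hit
8 → hit
9 → hit
8 → hit
9 → hit
8 → hit
9 → hit
2 → miss, evict 5, frames (6 4 8 9 2)
8 → hit
9 → hit
Page faults: 7.

7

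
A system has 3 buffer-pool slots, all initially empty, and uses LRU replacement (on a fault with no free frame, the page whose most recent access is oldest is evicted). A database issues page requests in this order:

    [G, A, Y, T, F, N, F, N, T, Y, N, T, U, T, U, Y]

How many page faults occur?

9

G: fault, frames [G]
A: fault, frames [G, A]
Y: fault, frames [G, A, Y]
T: fault, evict G, frames [A, Y, T]
F: fault, evict A, frames [Y, T, F]
N: fault, evict Y, frames [T, F, N]
F: hit
N: hit
T: hit
Y: fault, evict F, frames [N, T, Y]
N: hit
T: hit
U: fault, evict Y, frames [N, T, U]
T: hit
U: hit
Y: fault, evict N, frames [T, U, Y]
Page faults: 9.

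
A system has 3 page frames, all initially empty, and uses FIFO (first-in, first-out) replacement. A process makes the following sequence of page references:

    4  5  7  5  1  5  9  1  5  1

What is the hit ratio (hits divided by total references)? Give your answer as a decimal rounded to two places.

0.40

4 -> fault, frames [4]
5 -> fault, frames [4, 5]
7 -> fault, frames [4, 5, 7]
5 -> hit
1 -> fault, evict 4, frames [5, 7, 1]
5 -> hit
9 -> fault, evict 5, frames [7, 1, 9]
1 -> hit
5 -> fault, evict 7, frames [1, 9, 5]
1 -> hit
Hits: 4 of 10 references → 4/10 = 0.4000.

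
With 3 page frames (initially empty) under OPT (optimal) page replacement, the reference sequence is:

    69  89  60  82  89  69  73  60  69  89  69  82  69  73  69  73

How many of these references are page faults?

8

69 → miss, frames {69}
89 → miss, frames {69,89}
60 → miss, frames {69,89,60}
82 → miss, evict 60, frames {69,89,82}
89 → hit
69 → hit
73 → miss, evict 82, frames {69,89,73}
60 → miss, evict 73, frames {69,89,60}
69 → hit
89 → hit
69 → hit
82 → miss, evict 60, frames {69,89,82}
69 → hit
73 → miss, evict 82, frames {69,89,73}
69 → hit
73 → hit
Page faults: 8.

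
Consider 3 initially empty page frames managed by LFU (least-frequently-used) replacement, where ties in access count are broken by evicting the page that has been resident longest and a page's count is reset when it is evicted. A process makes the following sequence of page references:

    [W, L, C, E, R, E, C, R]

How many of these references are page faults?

W -> fault, frames {W}
L -> fault, frames {W,L}
C -> fault, frames {W,L,C}
E -> fault, evict W, frames {L,C,E}
R -> fault, evict L, frames {C,E,R}
E -> hit
C -> hit
R -> hit
Page faults: 5.

5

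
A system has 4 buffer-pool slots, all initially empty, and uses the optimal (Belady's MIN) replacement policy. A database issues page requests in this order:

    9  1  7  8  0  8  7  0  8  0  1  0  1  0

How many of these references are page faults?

5

9: miss, frames (9)
1: miss, frames (9 1)
7: miss, frames (9 1 7)
8: miss, frames (9 1 7 8)
0: miss, evict 9, frames (1 7 8 0)
8: hit
7: hit
0: hit
8: hit
0: hit
1: hit
0: hit
1: hit
0: hit
Page faults: 5.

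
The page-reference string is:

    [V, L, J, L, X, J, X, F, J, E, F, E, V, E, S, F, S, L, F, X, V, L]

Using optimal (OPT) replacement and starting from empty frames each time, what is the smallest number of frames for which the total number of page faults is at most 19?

f=1: 22 faults
f=2: 12 faults
f=3: 9 faults
f=4: 8 faults
f=5: 7 faults
f=6: 7 faults
f=7: 7 faults
Smallest f with faults ≤ 19 is 2.

2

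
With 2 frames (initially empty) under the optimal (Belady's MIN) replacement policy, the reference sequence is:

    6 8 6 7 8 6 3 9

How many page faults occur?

6 → fault, frames (6)
8 → fault, frames (6 8)
6 → hit
7 → fault, evict 6, frames (8 7)
8 → hit
6 → fault, evict 7, frames (8 6)
3 → fault, evict 6, frames (8 3)
9 → fault, evict 3, frames (8 9)
Page faults: 6.

6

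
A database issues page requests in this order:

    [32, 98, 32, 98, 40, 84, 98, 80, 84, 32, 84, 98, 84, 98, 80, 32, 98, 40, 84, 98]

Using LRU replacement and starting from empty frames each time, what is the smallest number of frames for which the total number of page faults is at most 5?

5

f=1: 20 faults
f=2: 15 faults
f=3: 11 faults
f=4: 8 faults
f=5: 5 faults
Smallest f with faults ≤ 5 is 5.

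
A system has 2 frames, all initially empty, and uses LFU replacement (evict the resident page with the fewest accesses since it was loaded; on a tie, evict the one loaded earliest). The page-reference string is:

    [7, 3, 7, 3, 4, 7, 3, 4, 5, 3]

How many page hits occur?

7 -> miss, frames [7]
3 -> miss, frames [7, 3]
7 -> hit
3 -> hit
4 -> miss, evict 7, frames [3, 4]
7 -> miss, evict 4, frames [3, 7]
3 -> hit
4 -> miss, evict 7, frames [3, 4]
5 -> miss, evict 4, frames [3, 5]
3 -> hit
Hits: 4.

4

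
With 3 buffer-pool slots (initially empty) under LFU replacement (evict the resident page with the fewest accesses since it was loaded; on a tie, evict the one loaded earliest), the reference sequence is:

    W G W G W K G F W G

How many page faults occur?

W -> miss, frames [W]
G -> miss, frames [W, G]
W -> hit
G -> hit
W -> hit
K -> miss, frames [W, G, K]
G -> hit
F -> miss, evict K, frames [W, G, F]
W -> hit
G -> hit
Page faults: 4.

4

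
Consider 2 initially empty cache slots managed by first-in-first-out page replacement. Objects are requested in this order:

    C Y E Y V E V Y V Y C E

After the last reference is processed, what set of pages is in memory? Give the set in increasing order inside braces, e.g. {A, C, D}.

C -> miss, frames (C)
Y -> miss, frames (C Y)
E -> miss, evict C, frames (Y E)
Y -> hit
V -> miss, evict Y, frames (E V)
E -> hit
V -> hit
Y -> miss, evict E, frames (V Y)
V -> hit
Y -> hit
C -> miss, evict V, frames (Y C)
E -> miss, evict Y, frames (C E)

{C, E}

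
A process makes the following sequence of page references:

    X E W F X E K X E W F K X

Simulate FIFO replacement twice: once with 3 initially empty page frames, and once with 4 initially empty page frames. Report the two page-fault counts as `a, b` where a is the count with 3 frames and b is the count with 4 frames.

3 frames: F F F F F F F . . F F . F → 10 faults.
4 frames: F F F F . . F F F F F F F → 11 faults.
11 > 10: adding a frame increased faults — Belady's anomaly.

10, 11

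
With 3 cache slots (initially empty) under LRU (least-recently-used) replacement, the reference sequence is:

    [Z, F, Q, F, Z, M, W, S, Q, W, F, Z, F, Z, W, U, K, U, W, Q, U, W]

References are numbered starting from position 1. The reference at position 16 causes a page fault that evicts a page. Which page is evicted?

F

pos 1: Z -> fault, frames {Z}
pos 2: F -> fault, frames {Z,F}
pos 3: Q -> fault, frames {Z,F,Q}
pos 4: F -> hit
pos 5: Z -> hit
pos 6: M -> fault, evict Q, frames {F,Z,M}
pos 7: W -> fault, evict F, frames {Z,M,W}
pos 8: S -> fault, evict Z, frames {M,W,S}
pos 9: Q -> fault, evict M, frames {W,S,Q}
pos 10: W -> hit
pos 11: F -> fault, evict S, frames {Q,W,F}
pos 12: Z -> fault, evict Q, frames {W,F,Z}
pos 13: F -> hit
pos 14: Z -> hit
pos 15: W -> hit
pos 16: U -> fault, evict F, frames {Z,W,U}
At position 16, page F is evicted.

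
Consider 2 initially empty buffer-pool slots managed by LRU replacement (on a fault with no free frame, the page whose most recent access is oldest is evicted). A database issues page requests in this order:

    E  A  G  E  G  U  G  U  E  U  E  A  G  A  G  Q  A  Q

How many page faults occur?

E -> miss, frames [E]
A -> miss, frames [E, A]
G -> miss, evict E, frames [A, G]
E -> miss, evict A, frames [G, E]
G -> hit
U -> miss, evict E, frames [G, U]
G -> hit
U -> hit
E -> miss, evict G, frames [U, E]
U -> hit
E -> hit
A -> miss, evict U, frames [E, A]
G -> miss, evict E, frames [A, G]
A -> hit
G -> hit
Q -> miss, evict A, frames [G, Q]
A -> miss, evict G, frames [Q, A]
Q -> hit
Page faults: 10.

10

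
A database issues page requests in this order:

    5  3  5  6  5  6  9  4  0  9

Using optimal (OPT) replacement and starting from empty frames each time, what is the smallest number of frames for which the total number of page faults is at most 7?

f=1: 10 faults
f=2: 6 faults
f=3: 6 faults
f=4: 6 faults
f=5: 6 faults
f=6: 6 faults
Smallest f with faults ≤ 7 is 2.

2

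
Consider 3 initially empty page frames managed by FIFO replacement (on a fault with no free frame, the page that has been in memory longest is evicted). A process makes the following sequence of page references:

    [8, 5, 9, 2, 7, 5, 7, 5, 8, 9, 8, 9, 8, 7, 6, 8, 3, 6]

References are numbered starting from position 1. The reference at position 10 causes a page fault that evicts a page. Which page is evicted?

pos 1: 8 -> fault, frames [8]
pos 2: 5 -> fault, frames [8, 5]
pos 3: 9 -> fault, frames [8, 5, 9]
pos 4: 2 -> fault, evict 8, frames [5, 9, 2]
pos 5: 7 -> fault, evict 5, frames [9, 2, 7]
pos 6: 5 -> fault, evict 9, frames [2, 7, 5]
pos 7: 7 -> hit
pos 8: 5 -> hit
pos 9: 8 -> fault, evict 2, frames [7, 5, 8]
pos 10: 9 -> fault, evict 7, frames [5, 8, 9]
At position 10, page 7 is evicted.

7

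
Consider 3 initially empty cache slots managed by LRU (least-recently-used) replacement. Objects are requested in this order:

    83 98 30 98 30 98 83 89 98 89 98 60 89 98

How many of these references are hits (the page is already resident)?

83 → miss, frames {83}
98 → miss, frames {83,98}
30 → miss, frames {83,98,30}
98 → hit
30 → hit
98 → hit
83 → hit
89 → miss, evict 30, frames {98,83,89}
98 → hit
89 → hit
98 → hit
60 → miss, evict 83, frames {89,98,60}
89 → hit
98 → hit
Hits: 9.

9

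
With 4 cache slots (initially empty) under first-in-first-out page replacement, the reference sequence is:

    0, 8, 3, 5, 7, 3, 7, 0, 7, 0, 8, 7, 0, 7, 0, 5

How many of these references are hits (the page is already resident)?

0 -> fault, frames [0]
8 -> fault, frames [0, 8]
3 -> fault, frames [0, 8, 3]
5 -> fault, frames [0, 8, 3, 5]
7 -> fault, evict 0, frames [8, 3, 5, 7]
3 -> hit
7 -> hit
0 -> fault, evict 8, frames [3, 5, 7, 0]
7 -> hit
0 -> hit
8 -> fault, evict 3, frames [5, 7, 0, 8]
7 -> hit
0 -> hit
7 -> hit
0 -> hit
5 -> hit
Hits: 9.

9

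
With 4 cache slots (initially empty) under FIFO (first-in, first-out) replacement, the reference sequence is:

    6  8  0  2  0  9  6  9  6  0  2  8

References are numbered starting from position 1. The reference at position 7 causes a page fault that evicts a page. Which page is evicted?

8

pos 1: 6: fault, frames (6)
pos 2: 8: fault, frames (6 8)
pos 3: 0: fault, frames (6 8 0)
pos 4: 2: fault, frames (6 8 0 2)
pos 5: 0: hit
pos 6: 9: fault, evict 6, frames (8 0 2 9)
pos 7: 6: fault, evict 8, frames (0 2 9 6)
At position 7, page 8 is evicted.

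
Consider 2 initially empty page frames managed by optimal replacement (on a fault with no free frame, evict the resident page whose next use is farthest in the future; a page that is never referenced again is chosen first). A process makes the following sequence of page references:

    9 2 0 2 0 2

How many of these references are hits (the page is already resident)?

9 -> miss, frames [9]
2 -> miss, frames [9, 2]
0 -> miss, evict 9, frames [2, 0]
2 -> hit
0 -> hit
2 -> hit
Hits: 3.

3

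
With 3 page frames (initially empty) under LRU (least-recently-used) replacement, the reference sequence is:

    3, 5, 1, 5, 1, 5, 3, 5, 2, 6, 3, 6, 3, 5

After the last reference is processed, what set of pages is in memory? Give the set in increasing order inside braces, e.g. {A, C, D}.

{3, 5, 6}

3 → miss, frames (3)
5 → miss, frames (3 5)
1 → miss, frames (3 5 1)
5 → hit
1 → hit
5 → hit
3 → hit
5 → hit
2 → miss, evict 1, frames (3 5 2)
6 → miss, evict 3, frames (5 2 6)
3 → miss, evict 5, frames (2 6 3)
6 → hit
3 → hit
5 → miss, evict 2, frames (6 3 5)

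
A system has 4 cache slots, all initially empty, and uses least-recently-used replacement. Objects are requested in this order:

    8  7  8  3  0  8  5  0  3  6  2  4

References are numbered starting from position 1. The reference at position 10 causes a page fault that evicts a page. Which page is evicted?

pos 1: 8 → fault, frames [8]
pos 2: 7 → fault, frames [8, 7]
pos 3: 8 → hit
pos 4: 3 → fault, frames [7, 8, 3]
pos 5: 0 → fault, frames [7, 8, 3, 0]
pos 6: 8 → hit
pos 7: 5 → fault, evict 7, frames [3, 0, 8, 5]
pos 8: 0 → hit
pos 9: 3 → hit
pos 10: 6 → fault, evict 8, frames [5, 0, 3, 6]
At position 10, page 8 is evicted.

8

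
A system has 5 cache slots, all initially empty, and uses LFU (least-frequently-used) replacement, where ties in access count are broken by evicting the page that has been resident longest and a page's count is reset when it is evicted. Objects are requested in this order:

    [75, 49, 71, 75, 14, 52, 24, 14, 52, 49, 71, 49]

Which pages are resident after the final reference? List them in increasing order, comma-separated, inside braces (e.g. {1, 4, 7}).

{14, 49, 52, 71, 75}

75 -> fault, frames [75]
49 -> fault, frames [75, 49]
71 -> fault, frames [75, 49, 71]
75 -> hit
14 -> fault, frames [75, 49, 71, 14]
52 -> fault, frames [75, 49, 71, 14, 52]
24 -> fault, evict 49, frames [75, 71, 14, 52, 24]
14 -> hit
52 -> hit
49 -> fault, evict 71, frames [75, 14, 52, 24, 49]
71 -> fault, evict 24, frames [75, 14, 52, 49, 71]
49 -> hit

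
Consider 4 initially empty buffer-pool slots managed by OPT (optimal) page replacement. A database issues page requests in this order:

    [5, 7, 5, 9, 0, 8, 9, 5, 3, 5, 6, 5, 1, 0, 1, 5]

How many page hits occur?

8

5 -> miss, frames {5}
7 -> miss, frames {5,7}
5 -> hit
9 -> miss, frames {5,7,9}
0 -> miss, frames {5,7,9,0}
8 -> miss, evict 7, frames {5,9,0,8}
9 -> hit
5 -> hit
3 -> miss, evict 8, frames {5,9,0,3}
5 -> hit
6 -> miss, evict 3, frames {5,9,0,6}
5 -> hit
1 -> miss, evict 6, frames {5,9,0,1}
0 -> hit
1 -> hit
5 -> hit
Hits: 8.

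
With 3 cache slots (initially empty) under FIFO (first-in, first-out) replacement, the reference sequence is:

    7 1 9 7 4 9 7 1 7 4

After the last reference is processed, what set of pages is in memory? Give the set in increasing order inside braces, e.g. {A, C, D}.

7 → fault, frames [7]
1 → fault, frames [7, 1]
9 → fault, frames [7, 1, 9]
7 → hit
4 → fault, evict 7, frames [1, 9, 4]
9 → hit
7 → fault, evict 1, frames [9, 4, 7]
1 → fault, evict 9, frames [4, 7, 1]
7 → hit
4 → hit

{1, 4, 7}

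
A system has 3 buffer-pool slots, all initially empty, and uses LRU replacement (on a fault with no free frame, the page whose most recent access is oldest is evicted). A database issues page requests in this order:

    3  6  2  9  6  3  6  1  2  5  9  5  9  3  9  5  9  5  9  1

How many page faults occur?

3 -> fault, frames [3]
6 -> fault, frames [3, 6]
2 -> fault, frames [3, 6, 2]
9 -> fault, evict 3, frames [6, 2, 9]
6 -> hit
3 -> fault, evict 2, frames [9, 6, 3]
6 -> hit
1 -> fault, evict 9, frames [3, 6, 1]
2 -> fault, evict 3, frames [6, 1, 2]
5 -> fault, evict 6, frames [1, 2, 5]
9 -> fault, evict 1, frames [2, 5, 9]
5 -> hit
9 -> hit
3 -> fault, evict 2, frames [5, 9, 3]
9 -> hit
5 -> hit
9 -> hit
5 -> hit
9 -> hit
1 -> fault, evict 3, frames [5, 9, 1]
Page faults: 11.

11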